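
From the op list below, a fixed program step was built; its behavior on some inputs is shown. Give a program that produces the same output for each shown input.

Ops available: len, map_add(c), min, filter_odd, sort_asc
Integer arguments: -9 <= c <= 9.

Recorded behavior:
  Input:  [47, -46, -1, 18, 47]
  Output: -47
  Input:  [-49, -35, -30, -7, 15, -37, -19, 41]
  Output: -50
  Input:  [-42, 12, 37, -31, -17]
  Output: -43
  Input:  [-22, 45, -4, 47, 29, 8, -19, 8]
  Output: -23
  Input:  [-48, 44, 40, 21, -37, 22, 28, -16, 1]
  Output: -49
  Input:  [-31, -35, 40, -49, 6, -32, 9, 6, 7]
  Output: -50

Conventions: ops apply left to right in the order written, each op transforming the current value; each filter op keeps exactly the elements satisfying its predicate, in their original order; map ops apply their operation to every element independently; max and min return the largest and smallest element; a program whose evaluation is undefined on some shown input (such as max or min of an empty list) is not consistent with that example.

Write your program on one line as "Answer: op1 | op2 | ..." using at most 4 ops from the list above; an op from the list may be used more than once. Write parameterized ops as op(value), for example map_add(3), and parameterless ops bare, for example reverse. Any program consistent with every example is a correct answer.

map_add(2) | map_add(-3) | sort_asc | min

Check, running the answer program on each example:
  [47, -46, -1, 18, 47] -> [49, -44, 1, 20, 49] -> [46, -47, -2, 17, 46] -> [-47, -2, 17, 46, 46] -> -47
  [-49, -35, -30, -7, 15, -37, -19, 41] -> [-47, -33, -28, -5, 17, -35, -17, 43] -> [-50, -36, -31, -8, 14, -38, -20, 40] -> [-50, -38, -36, -31, -20, -8, 14, 40] -> -50
  [-42, 12, 37, -31, -17] -> [-40, 14, 39, -29, -15] -> [-43, 11, 36, -32, -18] -> [-43, -32, -18, 11, 36] -> -43
  [-22, 45, -4, 47, 29, 8, -19, 8] -> [-20, 47, -2, 49, 31, 10, -17, 10] -> [-23, 44, -5, 46, 28, 7, -20, 7] -> [-23, -20, -5, 7, 7, 28, 44, 46] -> -23
  [-48, 44, 40, 21, -37, 22, 28, -16, 1] -> [-46, 46, 42, 23, -35, 24, 30, -14, 3] -> [-49, 43, 39, 20, -38, 21, 27, -17, 0] -> [-49, -38, -17, 0, 20, 21, 27, 39, 43] -> -49
  [-31, -35, 40, -49, 6, -32, 9, 6, 7] -> [-29, -33, 42, -47, 8, -30, 11, 8, 9] -> [-32, -36, 39, -50, 5, -33, 8, 5, 6] -> [-50, -36, -33, -32, 5, 5, 6, 8, 39] -> -50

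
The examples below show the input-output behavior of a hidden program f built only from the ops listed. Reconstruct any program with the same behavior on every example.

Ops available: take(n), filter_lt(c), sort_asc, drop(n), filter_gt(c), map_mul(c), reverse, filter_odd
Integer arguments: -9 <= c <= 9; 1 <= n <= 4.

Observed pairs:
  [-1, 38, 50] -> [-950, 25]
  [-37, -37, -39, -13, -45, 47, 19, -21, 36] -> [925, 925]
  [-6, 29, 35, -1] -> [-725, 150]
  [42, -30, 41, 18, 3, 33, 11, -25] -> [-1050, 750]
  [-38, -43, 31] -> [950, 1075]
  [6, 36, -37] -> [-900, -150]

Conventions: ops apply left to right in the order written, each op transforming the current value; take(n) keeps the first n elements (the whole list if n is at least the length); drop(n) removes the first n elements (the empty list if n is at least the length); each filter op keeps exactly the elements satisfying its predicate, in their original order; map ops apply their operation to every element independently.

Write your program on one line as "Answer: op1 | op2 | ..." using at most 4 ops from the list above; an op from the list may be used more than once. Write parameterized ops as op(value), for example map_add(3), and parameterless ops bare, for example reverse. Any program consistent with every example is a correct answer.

map_mul(5) | map_mul(-5) | take(2) | sort_asc

Check, running the answer program on each example:
  [-1, 38, 50] -> [-5, 190, 250] -> [25, -950, -1250] -> [25, -950] -> [-950, 25]
  [-37, -37, -39, -13, -45, 47, 19, -21, 36] -> [-185, -185, -195, -65, -225, 235, 95, -105, 180] -> [925, 925, 975, 325, 1125, -1175, -475, 525, -900] -> [925, 925] -> [925, 925]
  [-6, 29, 35, -1] -> [-30, 145, 175, -5] -> [150, -725, -875, 25] -> [150, -725] -> [-725, 150]
  [42, -30, 41, 18, 3, 33, 11, -25] -> [210, -150, 205, 90, 15, 165, 55, -125] -> [-1050, 750, -1025, -450, -75, -825, -275, 625] -> [-1050, 750] -> [-1050, 750]
  [-38, -43, 31] -> [-190, -215, 155] -> [950, 1075, -775] -> [950, 1075] -> [950, 1075]
  [6, 36, -37] -> [30, 180, -185] -> [-150, -900, 925] -> [-150, -900] -> [-900, -150]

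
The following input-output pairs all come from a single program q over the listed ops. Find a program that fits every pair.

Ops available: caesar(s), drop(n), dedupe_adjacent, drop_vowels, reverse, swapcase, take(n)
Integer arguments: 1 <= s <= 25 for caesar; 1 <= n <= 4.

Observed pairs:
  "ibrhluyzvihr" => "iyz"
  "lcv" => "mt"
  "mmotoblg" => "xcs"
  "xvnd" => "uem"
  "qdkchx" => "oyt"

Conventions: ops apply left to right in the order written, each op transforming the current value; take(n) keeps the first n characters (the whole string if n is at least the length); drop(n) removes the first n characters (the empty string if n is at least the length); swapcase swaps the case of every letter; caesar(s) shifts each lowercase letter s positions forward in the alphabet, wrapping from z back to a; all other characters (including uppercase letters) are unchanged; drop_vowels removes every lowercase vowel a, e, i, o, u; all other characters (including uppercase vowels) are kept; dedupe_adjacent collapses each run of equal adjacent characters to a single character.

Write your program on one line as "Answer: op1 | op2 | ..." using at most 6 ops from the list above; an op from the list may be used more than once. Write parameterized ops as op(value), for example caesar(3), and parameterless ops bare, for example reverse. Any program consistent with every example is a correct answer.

drop(1) | reverse | caesar(18) | caesar(25) | take(3)

Check, running the answer program on each example:
  "ibrhluyzvihr" -> "brhluyzvihr" -> "rhivzyulhrb" -> "jzanrqmdzjt" -> "iyzmqplcyis" -> "iyz"
  "lcv" -> "cv" -> "vc" -> "nu" -> "mt" -> "mt"
  "mmotoblg" -> "motoblg" -> "glbotom" -> "ydtglge" -> "xcsfkfd" -> "xcs"
  "xvnd" -> "vnd" -> "dnv" -> "vfn" -> "uem" -> "uem"
  "qdkchx" -> "dkchx" -> "xhckd" -> "pzucv" -> "oytbu" -> "oyt"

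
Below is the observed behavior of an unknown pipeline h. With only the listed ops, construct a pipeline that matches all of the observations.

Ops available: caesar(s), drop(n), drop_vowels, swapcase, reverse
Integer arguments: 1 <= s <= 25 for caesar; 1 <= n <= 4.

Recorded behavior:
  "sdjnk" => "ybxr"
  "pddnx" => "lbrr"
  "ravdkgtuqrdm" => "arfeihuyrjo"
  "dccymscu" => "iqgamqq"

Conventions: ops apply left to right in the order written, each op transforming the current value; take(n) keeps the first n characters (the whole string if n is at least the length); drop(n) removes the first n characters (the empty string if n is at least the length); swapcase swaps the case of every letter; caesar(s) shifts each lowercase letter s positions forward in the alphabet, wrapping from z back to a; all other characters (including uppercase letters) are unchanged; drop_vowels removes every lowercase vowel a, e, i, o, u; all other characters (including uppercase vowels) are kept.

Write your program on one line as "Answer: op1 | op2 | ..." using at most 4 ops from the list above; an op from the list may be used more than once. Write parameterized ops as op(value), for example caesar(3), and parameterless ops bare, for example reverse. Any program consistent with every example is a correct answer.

drop(1) | caesar(9) | caesar(5) | reverse

Check, running the answer program on each example:
  "sdjnk" -> "djnk" -> "mswt" -> "rxby" -> "ybxr"
  "pddnx" -> "ddnx" -> "mmwg" -> "rrbl" -> "lbrr"
  "ravdkgtuqrdm" -> "avdkgtuqrdm" -> "jemtpcdzamv" -> "ojryuhiefra" -> "arfeihuyrjo"
  "dccymscu" -> "ccymscu" -> "llhvbld" -> "qqmagqi" -> "iqgamqq"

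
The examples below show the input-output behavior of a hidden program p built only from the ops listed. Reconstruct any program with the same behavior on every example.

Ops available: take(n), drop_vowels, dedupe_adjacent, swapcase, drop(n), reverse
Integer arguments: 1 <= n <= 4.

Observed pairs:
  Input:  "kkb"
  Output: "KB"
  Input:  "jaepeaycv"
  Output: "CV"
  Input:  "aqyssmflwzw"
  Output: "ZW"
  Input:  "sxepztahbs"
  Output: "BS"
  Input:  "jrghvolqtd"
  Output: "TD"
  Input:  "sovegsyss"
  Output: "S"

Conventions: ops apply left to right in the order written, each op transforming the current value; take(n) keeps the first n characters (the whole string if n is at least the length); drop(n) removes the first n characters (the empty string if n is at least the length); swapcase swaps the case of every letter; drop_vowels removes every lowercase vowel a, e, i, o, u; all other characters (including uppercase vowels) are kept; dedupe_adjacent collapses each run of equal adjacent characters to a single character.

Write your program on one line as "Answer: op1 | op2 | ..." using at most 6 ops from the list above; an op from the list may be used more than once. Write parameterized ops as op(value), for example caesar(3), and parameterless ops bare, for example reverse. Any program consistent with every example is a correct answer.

drop_vowels | swapcase | reverse | take(2) | reverse | dedupe_adjacent

Check, running the answer program on each example:
  "kkb" -> "kkb" -> "KKB" -> "BKK" -> "BK" -> "KB" -> "KB"
  "jaepeaycv" -> "jpycv" -> "JPYCV" -> "VCYPJ" -> "VC" -> "CV" -> "CV"
  "aqyssmflwzw" -> "qyssmflwzw" -> "QYSSMFLWZW" -> "WZWLFMSSYQ" -> "WZ" -> "ZW" -> "ZW"
  "sxepztahbs" -> "sxpzthbs" -> "SXPZTHBS" -> "SBHTZPXS" -> "SB" -> "BS" -> "BS"
  "jrghvolqtd" -> "jrghvlqtd" -> "JRGHVLQTD" -> "DTQLVHGRJ" -> "DT" -> "TD" -> "TD"
  "sovegsyss" -> "svgsyss" -> "SVGSYSS" -> "SSYSGVS" -> "SS" -> "SS" -> "S"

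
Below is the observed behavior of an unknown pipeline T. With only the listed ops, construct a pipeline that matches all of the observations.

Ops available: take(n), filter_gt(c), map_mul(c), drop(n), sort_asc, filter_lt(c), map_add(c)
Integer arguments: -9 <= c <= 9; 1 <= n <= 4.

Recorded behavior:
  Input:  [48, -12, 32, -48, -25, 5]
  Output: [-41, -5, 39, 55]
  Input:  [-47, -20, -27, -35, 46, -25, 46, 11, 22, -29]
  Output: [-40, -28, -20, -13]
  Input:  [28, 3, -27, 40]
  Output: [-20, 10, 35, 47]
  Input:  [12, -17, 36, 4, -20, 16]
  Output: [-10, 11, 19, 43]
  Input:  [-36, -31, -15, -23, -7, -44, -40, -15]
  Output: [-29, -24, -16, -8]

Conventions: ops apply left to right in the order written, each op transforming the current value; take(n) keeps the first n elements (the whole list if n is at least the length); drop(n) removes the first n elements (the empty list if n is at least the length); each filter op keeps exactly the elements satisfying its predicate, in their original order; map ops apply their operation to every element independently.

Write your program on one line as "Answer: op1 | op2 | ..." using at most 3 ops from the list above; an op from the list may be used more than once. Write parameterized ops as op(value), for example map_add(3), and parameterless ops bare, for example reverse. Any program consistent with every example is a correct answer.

take(4) | sort_asc | map_add(7)

Check, running the answer program on each example:
  [48, -12, 32, -48, -25, 5] -> [48, -12, 32, -48] -> [-48, -12, 32, 48] -> [-41, -5, 39, 55]
  [-47, -20, -27, -35, 46, -25, 46, 11, 22, -29] -> [-47, -20, -27, -35] -> [-47, -35, -27, -20] -> [-40, -28, -20, -13]
  [28, 3, -27, 40] -> [28, 3, -27, 40] -> [-27, 3, 28, 40] -> [-20, 10, 35, 47]
  [12, -17, 36, 4, -20, 16] -> [12, -17, 36, 4] -> [-17, 4, 12, 36] -> [-10, 11, 19, 43]
  [-36, -31, -15, -23, -7, -44, -40, -15] -> [-36, -31, -15, -23] -> [-36, -31, -23, -15] -> [-29, -24, -16, -8]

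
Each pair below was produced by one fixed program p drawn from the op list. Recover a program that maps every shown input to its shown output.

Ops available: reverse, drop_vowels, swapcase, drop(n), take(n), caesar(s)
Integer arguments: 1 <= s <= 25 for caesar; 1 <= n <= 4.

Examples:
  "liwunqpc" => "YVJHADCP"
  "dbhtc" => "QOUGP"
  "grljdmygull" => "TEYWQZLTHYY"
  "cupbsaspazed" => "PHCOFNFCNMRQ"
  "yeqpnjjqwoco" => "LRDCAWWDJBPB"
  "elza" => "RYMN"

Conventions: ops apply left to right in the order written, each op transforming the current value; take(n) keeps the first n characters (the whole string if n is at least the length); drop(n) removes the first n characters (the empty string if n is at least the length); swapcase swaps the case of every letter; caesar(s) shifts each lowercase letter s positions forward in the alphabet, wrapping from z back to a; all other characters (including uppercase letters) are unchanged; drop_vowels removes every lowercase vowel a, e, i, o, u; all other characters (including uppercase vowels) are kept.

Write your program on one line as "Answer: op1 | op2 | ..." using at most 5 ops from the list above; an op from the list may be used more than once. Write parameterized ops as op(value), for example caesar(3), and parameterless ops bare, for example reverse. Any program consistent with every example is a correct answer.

reverse | caesar(13) | swapcase | reverse

Check, running the answer program on each example:
  "liwunqpc" -> "cpqnuwil" -> "pcdahjvy" -> "PCDAHJVY" -> "YVJHADCP"
  "dbhtc" -> "cthbd" -> "pguoq" -> "PGUOQ" -> "QOUGP"
  "grljdmygull" -> "llugymdjlrg" -> "yyhtlzqwyet" -> "YYHTLZQWYET" -> "TEYWQZLTHYY"
  "cupbsaspazed" -> "dezapsasbpuc" -> "qrmncfnfochp" -> "QRMNCFNFOCHP" -> "PHCOFNFCNMRQ"
  "yeqpnjjqwoco" -> "ocowqjjnpqey" -> "bpbjdwwacdrl" -> "BPBJDWWACDRL" -> "LRDCAWWDJBPB"
  "elza" -> "azle" -> "nmyr" -> "NMYR" -> "RYMN"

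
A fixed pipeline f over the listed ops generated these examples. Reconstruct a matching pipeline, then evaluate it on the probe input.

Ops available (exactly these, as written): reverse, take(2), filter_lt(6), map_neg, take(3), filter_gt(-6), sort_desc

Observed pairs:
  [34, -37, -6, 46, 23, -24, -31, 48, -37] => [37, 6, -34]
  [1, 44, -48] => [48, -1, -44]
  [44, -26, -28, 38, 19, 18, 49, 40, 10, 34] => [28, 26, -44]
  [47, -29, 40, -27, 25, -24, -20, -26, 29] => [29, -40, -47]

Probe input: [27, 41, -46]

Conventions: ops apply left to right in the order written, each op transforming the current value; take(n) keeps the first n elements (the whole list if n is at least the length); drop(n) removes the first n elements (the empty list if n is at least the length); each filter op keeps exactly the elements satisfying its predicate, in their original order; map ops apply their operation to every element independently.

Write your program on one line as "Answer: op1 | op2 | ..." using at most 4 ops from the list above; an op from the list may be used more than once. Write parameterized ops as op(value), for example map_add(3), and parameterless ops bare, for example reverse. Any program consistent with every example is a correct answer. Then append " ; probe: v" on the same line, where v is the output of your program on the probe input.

map_neg | take(3) | sort_desc ; probe: [46, -27, -41]

Check, running the answer program on each example:
  [34, -37, -6, 46, 23, -24, -31, 48, -37] -> [-34, 37, 6, -46, -23, 24, 31, -48, 37] -> [-34, 37, 6] -> [37, 6, -34]
  [1, 44, -48] -> [-1, -44, 48] -> [-1, -44, 48] -> [48, -1, -44]
  [44, -26, -28, 38, 19, 18, 49, 40, 10, 34] -> [-44, 26, 28, -38, -19, -18, -49, -40, -10, -34] -> [-44, 26, 28] -> [28, 26, -44]
  [47, -29, 40, -27, 25, -24, -20, -26, 29] -> [-47, 29, -40, 27, -25, 24, 20, 26, -29] -> [-47, 29, -40] -> [29, -40, -47]
  probe: [27, 41, -46] -> [-27, -41, 46] -> [-27, -41, 46] -> [46, -27, -41]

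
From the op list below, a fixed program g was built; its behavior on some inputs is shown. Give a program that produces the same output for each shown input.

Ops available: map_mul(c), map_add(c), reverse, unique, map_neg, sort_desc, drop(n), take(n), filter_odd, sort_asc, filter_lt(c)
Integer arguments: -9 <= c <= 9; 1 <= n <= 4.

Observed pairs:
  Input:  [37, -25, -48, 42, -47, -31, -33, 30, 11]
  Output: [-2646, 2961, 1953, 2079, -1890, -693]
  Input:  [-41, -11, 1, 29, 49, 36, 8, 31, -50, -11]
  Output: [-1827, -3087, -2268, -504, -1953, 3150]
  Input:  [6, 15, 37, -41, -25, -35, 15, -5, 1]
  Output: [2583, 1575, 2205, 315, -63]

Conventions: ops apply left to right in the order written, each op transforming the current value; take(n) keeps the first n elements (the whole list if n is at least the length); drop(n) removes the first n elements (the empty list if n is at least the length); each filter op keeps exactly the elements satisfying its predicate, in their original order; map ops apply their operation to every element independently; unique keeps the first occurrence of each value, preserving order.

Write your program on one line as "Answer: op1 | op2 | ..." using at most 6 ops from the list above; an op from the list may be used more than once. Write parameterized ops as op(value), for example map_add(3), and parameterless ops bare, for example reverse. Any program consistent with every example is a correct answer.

unique | drop(3) | map_mul(9) | map_mul(7) | map_neg

Check, running the answer program on each example:
  [37, -25, -48, 42, -47, -31, -33, 30, 11] -> [37, -25, -48, 42, -47, -31, -33, 30, 11] -> [42, -47, -31, -33, 30, 11] -> [378, -423, -279, -297, 270, 99] -> [2646, -2961, -1953, -2079, 1890, 693] -> [-2646, 2961, 1953, 2079, -1890, -693]
  [-41, -11, 1, 29, 49, 36, 8, 31, -50, -11] -> [-41, -11, 1, 29, 49, 36, 8, 31, -50] -> [29, 49, 36, 8, 31, -50] -> [261, 441, 324, 72, 279, -450] -> [1827, 3087, 2268, 504, 1953, -3150] -> [-1827, -3087, -2268, -504, -1953, 3150]
  [6, 15, 37, -41, -25, -35, 15, -5, 1] -> [6, 15, 37, -41, -25, -35, -5, 1] -> [-41, -25, -35, -5, 1] -> [-369, -225, -315, -45, 9] -> [-2583, -1575, -2205, -315, 63] -> [2583, 1575, 2205, 315, -63]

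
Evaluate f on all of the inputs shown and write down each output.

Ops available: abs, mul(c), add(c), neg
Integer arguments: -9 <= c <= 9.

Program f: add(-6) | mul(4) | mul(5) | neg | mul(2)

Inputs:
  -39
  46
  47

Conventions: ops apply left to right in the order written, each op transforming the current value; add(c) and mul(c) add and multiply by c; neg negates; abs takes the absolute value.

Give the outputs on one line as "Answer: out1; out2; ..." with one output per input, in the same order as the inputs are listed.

Execution, op by op:
  -39 -> -45 -> -180 -> -900 -> 900 -> 1800
  46 -> 40 -> 160 -> 800 -> -800 -> -1600
  47 -> 41 -> 164 -> 820 -> -820 -> -1640

1800; -1600; -1640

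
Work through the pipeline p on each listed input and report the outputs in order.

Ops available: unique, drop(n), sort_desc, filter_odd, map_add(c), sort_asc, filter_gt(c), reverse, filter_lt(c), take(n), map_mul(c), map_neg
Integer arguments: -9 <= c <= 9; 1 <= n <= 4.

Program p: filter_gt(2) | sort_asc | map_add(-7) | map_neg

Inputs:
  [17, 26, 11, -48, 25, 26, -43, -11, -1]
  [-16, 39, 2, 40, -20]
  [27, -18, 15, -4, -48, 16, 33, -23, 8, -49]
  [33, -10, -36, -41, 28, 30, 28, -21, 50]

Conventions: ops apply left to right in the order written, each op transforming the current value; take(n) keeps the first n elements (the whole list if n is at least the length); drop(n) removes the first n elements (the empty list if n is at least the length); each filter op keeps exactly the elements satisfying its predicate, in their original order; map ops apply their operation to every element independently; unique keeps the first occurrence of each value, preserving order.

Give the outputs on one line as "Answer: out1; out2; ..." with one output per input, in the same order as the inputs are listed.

Execution, op by op:
  [17, 26, 11, -48, 25, 26, -43, -11, -1] -> [17, 26, 11, 25, 26] -> [11, 17, 25, 26, 26] -> [4, 10, 18, 19, 19] -> [-4, -10, -18, -19, -19]
  [-16, 39, 2, 40, -20] -> [39, 40] -> [39, 40] -> [32, 33] -> [-32, -33]
  [27, -18, 15, -4, -48, 16, 33, -23, 8, -49] -> [27, 15, 16, 33, 8] -> [8, 15, 16, 27, 33] -> [1, 8, 9, 20, 26] -> [-1, -8, -9, -20, -26]
  [33, -10, -36, -41, 28, 30, 28, -21, 50] -> [33, 28, 30, 28, 50] -> [28, 28, 30, 33, 50] -> [21, 21, 23, 26, 43] -> [-21, -21, -23, -26, -43]

[-4, -10, -18, -19, -19]; [-32, -33]; [-1, -8, -9, -20, -26]; [-21, -21, -23, -26, -43]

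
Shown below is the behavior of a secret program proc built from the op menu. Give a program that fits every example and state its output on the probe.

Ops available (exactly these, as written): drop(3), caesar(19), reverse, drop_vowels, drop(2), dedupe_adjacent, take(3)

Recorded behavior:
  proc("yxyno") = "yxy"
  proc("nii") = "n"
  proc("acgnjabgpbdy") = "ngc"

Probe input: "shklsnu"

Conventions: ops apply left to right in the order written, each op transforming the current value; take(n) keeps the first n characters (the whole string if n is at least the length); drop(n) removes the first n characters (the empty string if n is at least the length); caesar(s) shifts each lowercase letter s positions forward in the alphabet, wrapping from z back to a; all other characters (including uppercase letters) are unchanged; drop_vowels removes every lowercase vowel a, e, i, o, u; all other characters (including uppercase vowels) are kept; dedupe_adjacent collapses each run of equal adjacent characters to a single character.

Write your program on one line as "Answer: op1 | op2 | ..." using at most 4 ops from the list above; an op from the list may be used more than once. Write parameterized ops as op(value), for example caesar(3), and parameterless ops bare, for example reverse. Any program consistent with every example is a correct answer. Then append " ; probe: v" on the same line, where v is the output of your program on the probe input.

drop_vowels | take(3) | reverse ; probe: "khs"

Check, running the answer program on each example:
  "yxyno" -> "yxyn" -> "yxy" -> "yxy"
  "nii" -> "n" -> "n" -> "n"
  "acgnjabgpbdy" -> "cgnjbgpbdy" -> "cgn" -> "ngc"
  probe: "shklsnu" -> "shklsn" -> "shk" -> "khs"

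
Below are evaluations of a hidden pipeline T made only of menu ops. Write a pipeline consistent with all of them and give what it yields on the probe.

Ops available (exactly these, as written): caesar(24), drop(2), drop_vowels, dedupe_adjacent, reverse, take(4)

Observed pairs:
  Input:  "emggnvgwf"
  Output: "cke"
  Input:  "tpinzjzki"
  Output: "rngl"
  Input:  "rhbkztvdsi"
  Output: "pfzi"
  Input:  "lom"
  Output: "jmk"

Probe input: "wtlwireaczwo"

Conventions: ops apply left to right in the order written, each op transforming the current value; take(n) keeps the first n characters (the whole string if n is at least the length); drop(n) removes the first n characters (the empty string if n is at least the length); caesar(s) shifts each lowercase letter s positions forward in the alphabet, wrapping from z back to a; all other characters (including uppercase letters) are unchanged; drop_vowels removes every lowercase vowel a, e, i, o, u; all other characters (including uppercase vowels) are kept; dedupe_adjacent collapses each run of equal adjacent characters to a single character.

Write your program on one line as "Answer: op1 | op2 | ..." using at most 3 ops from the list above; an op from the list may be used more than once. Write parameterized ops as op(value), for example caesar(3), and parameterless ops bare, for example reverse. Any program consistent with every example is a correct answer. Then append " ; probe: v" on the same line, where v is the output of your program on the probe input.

take(4) | caesar(24) | dedupe_adjacent ; probe: "urju"

Check, running the answer program on each example:
  "emggnvgwf" -> "emgg" -> "ckee" -> "cke"
  "tpinzjzki" -> "tpin" -> "rngl" -> "rngl"
  "rhbkztvdsi" -> "rhbk" -> "pfzi" -> "pfzi"
  "lom" -> "lom" -> "jmk" -> "jmk"
  probe: "wtlwireaczwo" -> "wtlw" -> "urju" -> "urju"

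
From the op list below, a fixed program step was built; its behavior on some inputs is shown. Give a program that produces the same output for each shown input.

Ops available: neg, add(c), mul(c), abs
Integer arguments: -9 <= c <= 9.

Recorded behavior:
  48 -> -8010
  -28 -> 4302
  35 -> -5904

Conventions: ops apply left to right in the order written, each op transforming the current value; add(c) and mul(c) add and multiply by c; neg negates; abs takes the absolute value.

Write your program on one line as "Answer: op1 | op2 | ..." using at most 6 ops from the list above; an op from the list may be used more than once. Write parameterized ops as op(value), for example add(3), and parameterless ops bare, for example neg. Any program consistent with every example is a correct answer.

mul(3) | mul(-3) | add(-5) | add(-8) | mul(6) | mul(3)

Check, running the answer program on each example:
  48 -> 144 -> -432 -> -437 -> -445 -> -2670 -> -8010
  -28 -> -84 -> 252 -> 247 -> 239 -> 1434 -> 4302
  35 -> 105 -> -315 -> -320 -> -328 -> -1968 -> -5904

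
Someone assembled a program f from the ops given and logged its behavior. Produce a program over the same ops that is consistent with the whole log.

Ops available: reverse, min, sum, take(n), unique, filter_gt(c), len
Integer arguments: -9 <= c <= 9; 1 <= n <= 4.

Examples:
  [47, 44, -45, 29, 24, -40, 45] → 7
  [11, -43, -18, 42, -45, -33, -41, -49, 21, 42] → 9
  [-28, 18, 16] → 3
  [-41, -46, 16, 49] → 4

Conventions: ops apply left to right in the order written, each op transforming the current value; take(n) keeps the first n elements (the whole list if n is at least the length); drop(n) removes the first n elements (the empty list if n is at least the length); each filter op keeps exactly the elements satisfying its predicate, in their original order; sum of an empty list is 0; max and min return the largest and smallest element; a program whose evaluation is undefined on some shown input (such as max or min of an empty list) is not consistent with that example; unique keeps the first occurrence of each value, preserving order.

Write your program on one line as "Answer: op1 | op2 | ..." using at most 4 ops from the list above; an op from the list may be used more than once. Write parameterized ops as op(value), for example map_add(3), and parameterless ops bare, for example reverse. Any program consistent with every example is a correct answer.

reverse | unique | len

Check, running the answer program on each example:
  [47, 44, -45, 29, 24, -40, 45] -> [45, -40, 24, 29, -45, 44, 47] -> [45, -40, 24, 29, -45, 44, 47] -> 7
  [11, -43, -18, 42, -45, -33, -41, -49, 21, 42] -> [42, 21, -49, -41, -33, -45, 42, -18, -43, 11] -> [42, 21, -49, -41, -33, -45, -18, -43, 11] -> 9
  [-28, 18, 16] -> [16, 18, -28] -> [16, 18, -28] -> 3
  [-41, -46, 16, 49] -> [49, 16, -46, -41] -> [49, 16, -46, -41] -> 4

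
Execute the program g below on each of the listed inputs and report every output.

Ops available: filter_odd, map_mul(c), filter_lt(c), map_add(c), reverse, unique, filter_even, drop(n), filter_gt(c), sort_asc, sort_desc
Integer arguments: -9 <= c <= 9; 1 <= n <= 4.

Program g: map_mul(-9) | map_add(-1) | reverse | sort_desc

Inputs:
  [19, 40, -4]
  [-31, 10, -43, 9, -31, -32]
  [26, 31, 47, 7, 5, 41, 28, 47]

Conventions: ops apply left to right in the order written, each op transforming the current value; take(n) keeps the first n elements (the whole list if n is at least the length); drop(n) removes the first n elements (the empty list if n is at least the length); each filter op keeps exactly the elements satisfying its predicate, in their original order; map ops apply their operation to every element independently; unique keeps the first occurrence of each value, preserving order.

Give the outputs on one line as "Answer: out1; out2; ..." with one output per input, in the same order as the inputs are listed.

Execution, op by op:
  [19, 40, -4] -> [-171, -360, 36] -> [-172, -361, 35] -> [35, -361, -172] -> [35, -172, -361]
  [-31, 10, -43, 9, -31, -32] -> [279, -90, 387, -81, 279, 288] -> [278, -91, 386, -82, 278, 287] -> [287, 278, -82, 386, -91, 278] -> [386, 287, 278, 278, -82, -91]
  [26, 31, 47, 7, 5, 41, 28, 47] -> [-234, -279, -423, -63, -45, -369, -252, -423] -> [-235, -280, -424, -64, -46, -370, -253, -424] -> [-424, -253, -370, -46, -64, -424, -280, -235] -> [-46, -64, -235, -253, -280, -370, -424, -424]

[35, -172, -361]; [386, 287, 278, 278, -82, -91]; [-46, -64, -235, -253, -280, -370, -424, -424]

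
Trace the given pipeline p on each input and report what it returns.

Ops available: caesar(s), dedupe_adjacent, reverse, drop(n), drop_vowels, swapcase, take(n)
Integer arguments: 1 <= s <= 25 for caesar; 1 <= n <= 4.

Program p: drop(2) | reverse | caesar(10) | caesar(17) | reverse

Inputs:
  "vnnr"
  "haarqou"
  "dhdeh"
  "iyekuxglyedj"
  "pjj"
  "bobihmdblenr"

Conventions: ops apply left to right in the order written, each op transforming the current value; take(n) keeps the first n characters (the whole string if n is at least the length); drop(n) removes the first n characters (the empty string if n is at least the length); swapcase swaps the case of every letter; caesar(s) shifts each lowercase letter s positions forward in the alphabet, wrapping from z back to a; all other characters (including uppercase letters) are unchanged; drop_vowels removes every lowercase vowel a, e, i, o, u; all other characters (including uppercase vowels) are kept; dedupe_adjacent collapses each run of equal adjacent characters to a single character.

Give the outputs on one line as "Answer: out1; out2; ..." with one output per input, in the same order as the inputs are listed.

Execution, op by op:
  "vnnr" -> "nr" -> "rn" -> "bx" -> "so" -> "os"
  "haarqou" -> "arqou" -> "uoqra" -> "eyabk" -> "vprsb" -> "bsrpv"
  "dhdeh" -> "deh" -> "hed" -> "ron" -> "ife" -> "efi"
  "iyekuxglyedj" -> "ekuxglyedj" -> "jdeylgxuke" -> "tnoivqheuo" -> "kefzmhyvlf" -> "flvyhmzfek"
  "pjj" -> "j" -> "j" -> "t" -> "k" -> "k"
  "bobihmdblenr" -> "bihmdblenr" -> "rnelbdmhib" -> "bxovlnwrsl" -> "sofmcenijc" -> "cjinecmfos"

"os"; "bsrpv"; "efi"; "flvyhmzfek"; "k"; "cjinecmfos"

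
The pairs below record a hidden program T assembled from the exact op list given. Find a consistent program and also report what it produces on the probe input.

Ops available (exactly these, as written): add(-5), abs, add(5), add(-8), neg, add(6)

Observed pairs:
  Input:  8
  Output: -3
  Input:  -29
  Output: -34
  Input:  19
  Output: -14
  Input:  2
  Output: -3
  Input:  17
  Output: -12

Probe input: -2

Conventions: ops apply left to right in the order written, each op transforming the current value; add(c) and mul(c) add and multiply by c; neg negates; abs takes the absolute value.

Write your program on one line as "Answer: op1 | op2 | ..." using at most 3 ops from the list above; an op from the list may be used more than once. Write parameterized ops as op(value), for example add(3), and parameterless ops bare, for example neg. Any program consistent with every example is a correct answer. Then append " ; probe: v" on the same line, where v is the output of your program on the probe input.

add(-5) | abs | neg ; probe: -7

Check, running the answer program on each example:
  8 -> 3 -> 3 -> -3
  -29 -> -34 -> 34 -> -34
  19 -> 14 -> 14 -> -14
  2 -> -3 -> 3 -> -3
  17 -> 12 -> 12 -> -12
  probe: -2 -> -7 -> 7 -> -7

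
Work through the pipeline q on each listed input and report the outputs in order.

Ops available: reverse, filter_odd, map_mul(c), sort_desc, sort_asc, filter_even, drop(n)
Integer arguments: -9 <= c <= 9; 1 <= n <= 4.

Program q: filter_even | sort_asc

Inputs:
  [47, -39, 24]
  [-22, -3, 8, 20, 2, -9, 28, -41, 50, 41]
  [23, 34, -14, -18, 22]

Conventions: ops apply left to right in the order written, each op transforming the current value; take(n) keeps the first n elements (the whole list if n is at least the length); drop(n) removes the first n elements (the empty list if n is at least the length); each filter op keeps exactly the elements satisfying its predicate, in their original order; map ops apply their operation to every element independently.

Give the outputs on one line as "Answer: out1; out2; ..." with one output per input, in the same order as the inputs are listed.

Execution, op by op:
  [47, -39, 24] -> [24] -> [24]
  [-22, -3, 8, 20, 2, -9, 28, -41, 50, 41] -> [-22, 8, 20, 2, 28, 50] -> [-22, 2, 8, 20, 28, 50]
  [23, 34, -14, -18, 22] -> [34, -14, -18, 22] -> [-18, -14, 22, 34]

[24]; [-22, 2, 8, 20, 28, 50]; [-18, -14, 22, 34]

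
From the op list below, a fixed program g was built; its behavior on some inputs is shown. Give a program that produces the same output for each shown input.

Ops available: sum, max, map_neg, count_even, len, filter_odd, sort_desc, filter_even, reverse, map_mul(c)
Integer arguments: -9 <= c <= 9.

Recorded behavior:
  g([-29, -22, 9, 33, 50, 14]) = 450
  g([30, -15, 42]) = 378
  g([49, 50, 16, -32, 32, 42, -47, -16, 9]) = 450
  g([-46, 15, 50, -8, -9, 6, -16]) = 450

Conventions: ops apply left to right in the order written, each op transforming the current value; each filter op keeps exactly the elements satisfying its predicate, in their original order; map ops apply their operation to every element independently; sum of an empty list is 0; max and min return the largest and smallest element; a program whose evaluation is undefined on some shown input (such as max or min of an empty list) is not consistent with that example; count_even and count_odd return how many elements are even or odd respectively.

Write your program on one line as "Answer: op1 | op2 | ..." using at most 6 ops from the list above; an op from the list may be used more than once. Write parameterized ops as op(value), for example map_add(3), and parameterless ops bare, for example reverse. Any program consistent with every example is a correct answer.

sort_desc | map_mul(9) | filter_even | reverse | max

Check, running the answer program on each example:
  [-29, -22, 9, 33, 50, 14] -> [50, 33, 14, 9, -22, -29] -> [450, 297, 126, 81, -198, -261] -> [450, 126, -198] -> [-198, 126, 450] -> 450
  [30, -15, 42] -> [42, 30, -15] -> [378, 270, -135] -> [378, 270] -> [270, 378] -> 378
  [49, 50, 16, -32, 32, 42, -47, -16, 9] -> [50, 49, 42, 32, 16, 9, -16, -32, -47] -> [450, 441, 378, 288, 144, 81, -144, -288, -423] -> [450, 378, 288, 144, -144, -288] -> [-288, -144, 144, 288, 378, 450] -> 450
  [-46, 15, 50, -8, -9, 6, -16] -> [50, 15, 6, -8, -9, -16, -46] -> [450, 135, 54, -72, -81, -144, -414] -> [450, 54, -72, -144, -414] -> [-414, -144, -72, 54, 450] -> 450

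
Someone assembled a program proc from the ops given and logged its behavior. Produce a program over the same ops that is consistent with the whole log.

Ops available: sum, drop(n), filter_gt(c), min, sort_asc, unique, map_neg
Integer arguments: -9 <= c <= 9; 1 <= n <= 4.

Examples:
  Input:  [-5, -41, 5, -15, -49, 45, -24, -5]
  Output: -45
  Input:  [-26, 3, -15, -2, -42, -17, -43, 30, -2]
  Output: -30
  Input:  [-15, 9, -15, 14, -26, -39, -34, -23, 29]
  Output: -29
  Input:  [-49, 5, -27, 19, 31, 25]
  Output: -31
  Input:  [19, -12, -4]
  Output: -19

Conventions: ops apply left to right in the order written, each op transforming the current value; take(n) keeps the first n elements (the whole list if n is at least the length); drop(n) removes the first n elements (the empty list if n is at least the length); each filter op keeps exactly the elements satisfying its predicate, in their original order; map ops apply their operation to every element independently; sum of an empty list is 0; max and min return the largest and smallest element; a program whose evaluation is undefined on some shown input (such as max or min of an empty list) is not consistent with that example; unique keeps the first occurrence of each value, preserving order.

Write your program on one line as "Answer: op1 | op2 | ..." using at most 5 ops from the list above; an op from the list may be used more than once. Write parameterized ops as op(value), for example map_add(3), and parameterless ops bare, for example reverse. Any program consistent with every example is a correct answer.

sort_asc | map_neg | drop(2) | unique | min

Check, running the answer program on each example:
  [-5, -41, 5, -15, -49, 45, -24, -5] -> [-49, -41, -24, -15, -5, -5, 5, 45] -> [49, 41, 24, 15, 5, 5, -5, -45] -> [24, 15, 5, 5, -5, -45] -> [24, 15, 5, -5, -45] -> -45
  [-26, 3, -15, -2, -42, -17, -43, 30, -2] -> [-43, -42, -26, -17, -15, -2, -2, 3, 30] -> [43, 42, 26, 17, 15, 2, 2, -3, -30] -> [26, 17, 15, 2, 2, -3, -30] -> [26, 17, 15, 2, -3, -30] -> -30
  [-15, 9, -15, 14, -26, -39, -34, -23, 29] -> [-39, -34, -26, -23, -15, -15, 9, 14, 29] -> [39, 34, 26, 23, 15, 15, -9, -14, -29] -> [26, 23, 15, 15, -9, -14, -29] -> [26, 23, 15, -9, -14, -29] -> -29
  [-49, 5, -27, 19, 31, 25] -> [-49, -27, 5, 19, 25, 31] -> [49, 27, -5, -19, -25, -31] -> [-5, -19, -25, -31] -> [-5, -19, -25, -31] -> -31
  [19, -12, -4] -> [-12, -4, 19] -> [12, 4, -19] -> [-19] -> [-19] -> -19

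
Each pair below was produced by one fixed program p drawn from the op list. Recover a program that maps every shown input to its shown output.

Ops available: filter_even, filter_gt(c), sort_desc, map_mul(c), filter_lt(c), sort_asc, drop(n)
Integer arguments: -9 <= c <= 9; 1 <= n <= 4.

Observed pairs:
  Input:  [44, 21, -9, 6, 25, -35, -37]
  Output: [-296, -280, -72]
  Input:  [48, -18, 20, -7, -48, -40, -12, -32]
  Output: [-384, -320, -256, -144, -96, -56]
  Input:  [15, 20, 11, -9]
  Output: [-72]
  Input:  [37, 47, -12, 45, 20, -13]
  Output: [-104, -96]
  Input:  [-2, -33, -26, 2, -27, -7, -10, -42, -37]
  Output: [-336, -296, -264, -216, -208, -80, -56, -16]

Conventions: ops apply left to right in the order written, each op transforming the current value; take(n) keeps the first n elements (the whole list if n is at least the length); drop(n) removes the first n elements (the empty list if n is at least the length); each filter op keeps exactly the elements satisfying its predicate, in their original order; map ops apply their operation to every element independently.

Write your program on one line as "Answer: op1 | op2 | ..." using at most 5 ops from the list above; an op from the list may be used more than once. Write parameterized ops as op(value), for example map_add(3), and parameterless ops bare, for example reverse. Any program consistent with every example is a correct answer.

filter_lt(4) | map_mul(8) | filter_lt(-3) | sort_asc

Check, running the answer program on each example:
  [44, 21, -9, 6, 25, -35, -37] -> [-9, -35, -37] -> [-72, -280, -296] -> [-72, -280, -296] -> [-296, -280, -72]
  [48, -18, 20, -7, -48, -40, -12, -32] -> [-18, -7, -48, -40, -12, -32] -> [-144, -56, -384, -320, -96, -256] -> [-144, -56, -384, -320, -96, -256] -> [-384, -320, -256, -144, -96, -56]
  [15, 20, 11, -9] -> [-9] -> [-72] -> [-72] -> [-72]
  [37, 47, -12, 45, 20, -13] -> [-12, -13] -> [-96, -104] -> [-96, -104] -> [-104, -96]
  [-2, -33, -26, 2, -27, -7, -10, -42, -37] -> [-2, -33, -26, 2, -27, -7, -10, -42, -37] -> [-16, -264, -208, 16, -216, -56, -80, -336, -296] -> [-16, -264, -208, -216, -56, -80, -336, -296] -> [-336, -296, -264, -216, -208, -80, -56, -16]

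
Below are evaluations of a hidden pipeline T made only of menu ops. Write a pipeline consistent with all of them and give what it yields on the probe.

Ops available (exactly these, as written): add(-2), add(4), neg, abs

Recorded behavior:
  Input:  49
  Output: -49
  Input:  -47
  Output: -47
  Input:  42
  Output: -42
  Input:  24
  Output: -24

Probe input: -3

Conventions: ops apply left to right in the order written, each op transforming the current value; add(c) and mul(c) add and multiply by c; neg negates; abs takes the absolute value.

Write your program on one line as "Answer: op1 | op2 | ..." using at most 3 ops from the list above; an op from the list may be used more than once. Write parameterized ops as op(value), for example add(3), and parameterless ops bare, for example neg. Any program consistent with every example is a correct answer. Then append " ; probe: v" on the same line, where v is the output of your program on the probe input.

neg | abs | neg ; probe: -3

Check, running the answer program on each example:
  49 -> -49 -> 49 -> -49
  -47 -> 47 -> 47 -> -47
  42 -> -42 -> 42 -> -42
  24 -> -24 -> 24 -> -24
  probe: -3 -> 3 -> 3 -> -3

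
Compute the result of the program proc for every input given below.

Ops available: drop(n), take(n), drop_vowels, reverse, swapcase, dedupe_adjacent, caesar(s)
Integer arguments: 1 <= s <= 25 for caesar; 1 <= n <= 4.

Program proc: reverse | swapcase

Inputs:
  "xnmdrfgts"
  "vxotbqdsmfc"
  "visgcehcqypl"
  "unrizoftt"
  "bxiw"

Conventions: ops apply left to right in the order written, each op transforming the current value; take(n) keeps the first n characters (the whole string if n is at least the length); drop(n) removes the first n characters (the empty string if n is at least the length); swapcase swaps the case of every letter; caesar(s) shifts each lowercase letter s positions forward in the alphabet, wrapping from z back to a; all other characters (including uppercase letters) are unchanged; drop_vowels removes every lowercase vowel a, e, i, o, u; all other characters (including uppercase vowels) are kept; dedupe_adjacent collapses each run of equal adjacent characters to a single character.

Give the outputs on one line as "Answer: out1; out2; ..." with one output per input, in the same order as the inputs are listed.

Execution, op by op:
  "xnmdrfgts" -> "stgfrdmnx" -> "STGFRDMNX"
  "vxotbqdsmfc" -> "cfmsdqbtoxv" -> "CFMSDQBTOXV"
  "visgcehcqypl" -> "lpyqchecgsiv" -> "LPYQCHECGSIV"
  "unrizoftt" -> "ttfozirnu" -> "TTFOZIRNU"
  "bxiw" -> "wixb" -> "WIXB"

"STGFRDMNX"; "CFMSDQBTOXV"; "LPYQCHECGSIV"; "TTFOZIRNU"; "WIXB"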